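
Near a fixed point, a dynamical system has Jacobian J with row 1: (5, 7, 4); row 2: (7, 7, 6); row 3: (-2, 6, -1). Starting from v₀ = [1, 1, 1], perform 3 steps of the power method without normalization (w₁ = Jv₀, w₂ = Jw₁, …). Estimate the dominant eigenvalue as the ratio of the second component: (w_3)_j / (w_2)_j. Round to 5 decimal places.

w1 = Jv₀ = (5·1 + 7·1 + 4·1; 7·1 + 7·1 + 6·1; (-2)·1 + 6·1 + (-1)·1) = (16, 20, 3)
w2 = Jw1 = (5·16 + 7·20 + 4·3; 7·16 + 7·20 + 6·3; (-2)·16 + 6·20 + (-1)·3) = (232, 270, 85)
w3 = Jw2 = (3390, 4024, 1071)
Ratio at component: 4024 / 270 = 14.90370

λ ≈ 14.90370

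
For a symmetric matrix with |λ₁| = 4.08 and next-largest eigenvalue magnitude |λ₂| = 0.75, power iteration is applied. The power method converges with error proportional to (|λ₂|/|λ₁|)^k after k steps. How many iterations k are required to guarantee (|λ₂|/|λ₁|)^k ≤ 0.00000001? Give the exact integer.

11

|λ₂/λ₁| = 0.75/4.08 = 0.18382
Need k ≥ ln(0.00000001) / ln(0.18382) = -18.4207 / -1.6938 ≈ 10.875
Smallest integer k satisfying the bound: 11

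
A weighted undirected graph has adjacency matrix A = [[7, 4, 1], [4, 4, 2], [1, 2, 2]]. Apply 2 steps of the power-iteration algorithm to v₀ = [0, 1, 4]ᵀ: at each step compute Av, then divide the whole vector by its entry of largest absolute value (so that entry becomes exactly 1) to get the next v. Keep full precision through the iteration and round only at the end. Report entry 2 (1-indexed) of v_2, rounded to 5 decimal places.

0.87719

Av0 = (8.000000, 12.000000, 10.000000); divide by 12.000000 → v1 = (0.666667, 1.000000, 0.833333)
Av1 = (9.500000, 8.333333, 4.333333); divide by 9.500000 → v2 = (1.000000, 0.877193, 0.456140)
Requested entry of v2: 100/114 = 0.87719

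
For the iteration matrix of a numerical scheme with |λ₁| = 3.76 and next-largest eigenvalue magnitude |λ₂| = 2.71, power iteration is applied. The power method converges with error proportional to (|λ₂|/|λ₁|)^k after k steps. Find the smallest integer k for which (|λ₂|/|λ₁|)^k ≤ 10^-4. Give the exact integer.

29

|λ₂/λ₁| = 2.71/3.76 = 0.72074
Need k ≥ ln(10^-4) / ln(0.72074) = -9.2103 / -0.3275 ≈ 28.126
Smallest integer k satisfying the bound: 29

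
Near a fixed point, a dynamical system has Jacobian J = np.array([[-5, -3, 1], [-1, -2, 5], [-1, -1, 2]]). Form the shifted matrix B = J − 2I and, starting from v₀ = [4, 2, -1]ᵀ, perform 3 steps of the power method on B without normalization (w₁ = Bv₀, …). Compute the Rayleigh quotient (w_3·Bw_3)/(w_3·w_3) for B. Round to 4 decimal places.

μ ≈ -7.2230

B = J − 2I has rows (-7, -3, 1); (-1, -4, 5); (-1, -1, 0)
w1 = Bv₀ = ((-7)·4 + (-3)·2 + 1·(-1); (-1)·4 + (-4)·2 + 5·(-1); (-1)·4 + (-1)·2 + 0·(-1)) = (-35, -17, -6)
w2 = Bw1 = ((-7)·(-35) + (-3)·(-17) + 1·(-6); (-1)·(-35) + (-4)·(-17) + 5·(-6); (-1)·(-35) + (-1)·(-17) + 0·(-6)) = (290, 73, 52)
w3 = Bw2 = (-2197, -322, -363)
Bw3 = (15982, 1670, 2519)
w3·Bw3 = -36564591; w3·w3 = 5062262; μ ≈ -36564591/5062262 = -7.2230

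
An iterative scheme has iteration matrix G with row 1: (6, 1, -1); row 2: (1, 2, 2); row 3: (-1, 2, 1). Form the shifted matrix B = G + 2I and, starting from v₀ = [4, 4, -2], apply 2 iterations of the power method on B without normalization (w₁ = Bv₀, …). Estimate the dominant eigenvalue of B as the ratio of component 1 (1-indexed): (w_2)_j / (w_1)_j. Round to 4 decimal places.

8.4737

B = G + 2I has rows (8, 1, -1); (1, 4, 2); (-1, 2, 3)
w1 = Bv₀ = (8·4 + 1·4 + (-1)·(-2); 1·4 + 4·4 + 2·(-2); (-1)·4 + 2·4 + 3·(-2)) = (38, 16, -2)
w2 = Bw1 = (8·38 + 1·16 + (-1)·(-2); 1·38 + 4·16 + 2·(-2); (-1)·38 + 2·16 + 3·(-2)) = (322, 98, -12)
Ratio: 322/38 = 8.4737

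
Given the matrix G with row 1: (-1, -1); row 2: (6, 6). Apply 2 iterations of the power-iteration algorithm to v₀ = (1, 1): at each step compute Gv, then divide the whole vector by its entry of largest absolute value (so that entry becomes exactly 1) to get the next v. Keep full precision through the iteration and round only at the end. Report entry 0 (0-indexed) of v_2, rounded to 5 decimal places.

Gv0 = (-2.000000, 12.000000); divide by 12.000000 → v1 = (-0.166667, 1.000000)
Gv1 = (-0.833333, 5.000000); divide by 5.000000 → v2 = (-0.166667, 1.000000)
Requested entry of v2: -10/60 = -0.16667

-0.16667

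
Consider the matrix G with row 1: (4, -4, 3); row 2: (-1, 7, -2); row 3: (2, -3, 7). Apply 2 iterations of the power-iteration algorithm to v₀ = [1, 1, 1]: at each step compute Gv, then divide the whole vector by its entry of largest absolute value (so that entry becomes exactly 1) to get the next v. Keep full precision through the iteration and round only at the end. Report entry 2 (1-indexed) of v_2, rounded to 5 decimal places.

0.36111

Gv0 = (3.000000, 4.000000, 6.000000); divide by 6.000000 → v1 = (0.500000, 0.666667, 1.000000)
Gv1 = (2.333333, 2.166667, 6.000000); divide by 6.000000 → v2 = (0.388889, 0.361111, 1.000000)
Requested entry of v2: 13/36 = 0.36111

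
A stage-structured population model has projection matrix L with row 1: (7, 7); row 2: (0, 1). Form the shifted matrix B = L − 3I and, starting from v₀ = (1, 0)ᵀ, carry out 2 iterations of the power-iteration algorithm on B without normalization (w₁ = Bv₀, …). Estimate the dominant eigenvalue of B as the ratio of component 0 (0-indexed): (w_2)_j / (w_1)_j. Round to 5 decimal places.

B = L − 3I has rows (4, 7); (0, -2)
w1 = Bv₀ = (4·1 + 7·0; 0·1 + (-2)·0) = (4, 0)
w2 = Bw1 = (4·4 + 7·0; 0·4 + (-2)·0) = (16, 0)
Ratio: 16/4 = 4.00000

4.00000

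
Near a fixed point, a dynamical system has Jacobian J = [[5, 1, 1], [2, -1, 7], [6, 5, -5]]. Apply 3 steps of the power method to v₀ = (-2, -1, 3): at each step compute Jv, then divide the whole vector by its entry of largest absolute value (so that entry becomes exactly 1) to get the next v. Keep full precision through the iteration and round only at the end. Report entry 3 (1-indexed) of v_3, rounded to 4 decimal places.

1.0000

Jv0 = (-8.00000, 18.00000, -32.00000); divide by -32.00000 → v1 = (0.25000, -0.56250, 1.00000)
Jv1 = (1.68750, 8.06250, -6.31250); divide by 8.06250 → v2 = (0.20930, 1.00000, -0.78295)
Jv2 = (1.26357, -6.06202, 10.17054); divide by 10.17054 → v3 = (0.12424, -0.59604, 1.00000)
Requested entry of v3: -2624/-2624 = 1.0000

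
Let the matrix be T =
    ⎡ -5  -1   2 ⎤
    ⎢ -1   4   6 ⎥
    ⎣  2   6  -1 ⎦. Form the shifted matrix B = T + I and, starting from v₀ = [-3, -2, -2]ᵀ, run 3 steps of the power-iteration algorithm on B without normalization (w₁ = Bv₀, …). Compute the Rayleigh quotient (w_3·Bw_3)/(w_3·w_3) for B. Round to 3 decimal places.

8.439

B = T + I has rows (-4, -1, 2); (-1, 5, 6); (2, 6, 0)
w1 = Bv₀ = (10, -19, -18)
w2 = Bw1 = (-57, -213, -94)
w3 = Bw2 = (253, -1572, -1392)
Bw3 = (-2224, -16465, -8926)
w3·Bw3 = 37745300; w3·w3 = 4472857; μ ≈ 37745300/4472857 = 8.439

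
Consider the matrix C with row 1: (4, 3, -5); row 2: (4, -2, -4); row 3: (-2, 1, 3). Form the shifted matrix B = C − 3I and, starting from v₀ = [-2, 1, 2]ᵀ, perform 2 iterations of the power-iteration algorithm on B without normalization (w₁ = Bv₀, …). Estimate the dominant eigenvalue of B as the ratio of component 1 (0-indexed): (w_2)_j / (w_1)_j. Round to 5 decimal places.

B = C − 3I has rows (1, 3, -5); (4, -5, -4); (-2, 1, 0)
w1 = Bv₀ = (1·(-2) + 3·1 + (-5)·2; 4·(-2) + (-5)·1 + (-4)·2; (-2)·(-2) + 1·1 + 0·2) = (-9, -21, 5)
w2 = Bw1 = (1·(-9) + 3·(-21) + (-5)·5; 4·(-9) + (-5)·(-21) + (-4)·5; (-2)·(-9) + 1·(-21) + 0·5) = (-97, 49, -3)
Ratio: 49/-21 = -2.33333

μ ≈ -2.33333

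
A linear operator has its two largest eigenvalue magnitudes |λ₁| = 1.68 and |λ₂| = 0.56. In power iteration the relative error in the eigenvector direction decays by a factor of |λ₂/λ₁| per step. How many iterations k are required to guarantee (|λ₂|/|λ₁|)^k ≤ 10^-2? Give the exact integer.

|λ₂/λ₁| = 0.56/1.68 = 0.33333
Need k ≥ ln(10^-2) / ln(0.33333) = -4.6052 / -1.0986 ≈ 4.192
Smallest integer k satisfying the bound: 5

5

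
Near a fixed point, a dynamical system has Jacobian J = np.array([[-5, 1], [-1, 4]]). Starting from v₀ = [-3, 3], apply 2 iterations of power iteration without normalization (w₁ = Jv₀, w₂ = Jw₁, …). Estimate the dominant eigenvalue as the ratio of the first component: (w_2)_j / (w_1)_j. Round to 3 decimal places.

w1 = Jv₀ = ((-5)·(-3) + 1·3; (-1)·(-3) + 4·3) = (18, 15)
w2 = Jw1 = ((-5)·18 + 1·15; (-1)·18 + 4·15) = (-75, 42)
Ratio at component: -75 / 18 = -4.167

-4.167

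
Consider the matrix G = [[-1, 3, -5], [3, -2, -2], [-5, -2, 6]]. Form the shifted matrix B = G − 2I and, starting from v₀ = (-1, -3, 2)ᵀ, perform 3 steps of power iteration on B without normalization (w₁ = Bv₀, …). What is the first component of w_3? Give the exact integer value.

-952

B = G − 2I has rows (-3, 3, -5); (3, -4, -2); (-5, -2, 4)
w1 = Bv₀ = (-16, 5, 19)
w2 = Bw1 = (-32, -106, 146)
w3 = Bw2 = (-952, 36, 956)
Requested component of w3: -952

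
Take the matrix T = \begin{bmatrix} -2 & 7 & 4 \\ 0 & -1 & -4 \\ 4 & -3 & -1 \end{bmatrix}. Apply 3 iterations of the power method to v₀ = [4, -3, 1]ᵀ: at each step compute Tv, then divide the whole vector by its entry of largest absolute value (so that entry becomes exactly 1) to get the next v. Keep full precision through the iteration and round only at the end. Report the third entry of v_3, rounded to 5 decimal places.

Tv0 = (-25.000000, -1.000000, 24.000000); divide by -25.000000 → v1 = (1.000000, 0.040000, -0.960000)
Tv1 = (-5.560000, 3.800000, 4.840000); divide by -5.560000 → v2 = (1.000000, -0.683453, -0.870504)
Tv2 = (-10.266187, 4.165468, 6.920863); divide by -10.266187 → v3 = (1.000000, -0.405746, -0.674142)
Requested entry of v3: 962/-1427 = -0.67414

-0.67414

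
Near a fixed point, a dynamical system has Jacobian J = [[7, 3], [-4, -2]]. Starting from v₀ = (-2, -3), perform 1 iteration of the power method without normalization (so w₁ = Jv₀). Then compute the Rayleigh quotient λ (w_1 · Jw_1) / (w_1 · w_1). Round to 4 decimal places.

w1 = Jv₀ = (7·(-2) + 3·(-3); (-4)·(-2) + (-2)·(-3)) = (-23, 14)
Jw1 = (-119, 64)
w1·Jw1 = (-23)·(-119) + 14·64 = 3633; w1·w1 = (-23)·(-23) + 14·14 = 725
λ ≈ 3633/725 = 5.0110

5.0110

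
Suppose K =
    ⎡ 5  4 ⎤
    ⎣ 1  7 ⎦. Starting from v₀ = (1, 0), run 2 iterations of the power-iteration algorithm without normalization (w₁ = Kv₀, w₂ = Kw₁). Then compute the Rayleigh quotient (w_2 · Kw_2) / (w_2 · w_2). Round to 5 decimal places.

w1 = Kv₀ = (5, 1)
w2 = Kw1 = (29, 12)
Kw2 = (193, 113)
w2·Kw2 = 29·193 + 12·113 = 6953; w2·w2 = 29·29 + 12·12 = 985
λ ≈ 6953/985 = 7.05888

λ ≈ 7.05888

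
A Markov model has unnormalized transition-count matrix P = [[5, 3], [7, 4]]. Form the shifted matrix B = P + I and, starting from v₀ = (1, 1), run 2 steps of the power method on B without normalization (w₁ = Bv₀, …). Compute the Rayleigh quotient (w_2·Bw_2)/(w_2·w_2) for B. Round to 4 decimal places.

10.1143

B = P + I has rows (6, 3); (7, 5)
w1 = Bv₀ = (6·1 + 3·1; 7·1 + 5·1) = (9, 12)
w2 = Bw1 = (6·9 + 3·12; 7·9 + 5·12) = (90, 123)
Bw2 = (909, 1245)
w2·Bw2 = 234945; w2·w2 = 23229; μ ≈ 234945/23229 = 10.1143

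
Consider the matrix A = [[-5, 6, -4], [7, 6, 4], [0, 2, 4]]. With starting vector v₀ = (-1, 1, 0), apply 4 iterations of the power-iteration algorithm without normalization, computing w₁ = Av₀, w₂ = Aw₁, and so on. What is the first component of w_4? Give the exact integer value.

-4613

w1 = Av₀ = ((-5)·(-1) + 6·1 + (-4)·0; 7·(-1) + 6·1 + 4·0; 0·(-1) + 2·1 + 4·0) = (11, -1, 2)
w2 = Aw1 = ((-5)·11 + 6·(-1) + (-4)·2; 7·11 + 6·(-1) + 4·2; 0·11 + 2·(-1) + 4·2) = (-69, 79, 6)
w3 = Aw2 = (795, 15, 182)
w4 = Aw3 = (-4613, 6383, 758)
The requested component of w4 is -4613.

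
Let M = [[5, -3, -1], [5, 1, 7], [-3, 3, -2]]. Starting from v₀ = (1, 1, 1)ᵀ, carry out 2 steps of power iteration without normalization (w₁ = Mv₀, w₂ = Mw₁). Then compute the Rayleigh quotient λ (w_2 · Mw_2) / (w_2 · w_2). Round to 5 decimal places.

3.18182

w1 = Mv₀ = (5·1 + (-3)·1 + (-1)·1; 5·1 + 1·1 + 7·1; (-3)·1 + 3·1 + (-2)·1) = (1, 13, -2)
w2 = Mw1 = (5·1 + (-3)·13 + (-1)·(-2); 5·1 + 1·13 + 7·(-2); (-3)·1 + 3·13 + (-2)·(-2)) = (-32, 4, 40)
Mw2 = (-212, 124, 28)
w2·Mw2 = (-32)·(-212) + 4·124 + 40·28 = 8400; w2·w2 = (-32)·(-32) + 4·4 + 40·40 = 2640
λ ≈ 8400/2640 = 3.18182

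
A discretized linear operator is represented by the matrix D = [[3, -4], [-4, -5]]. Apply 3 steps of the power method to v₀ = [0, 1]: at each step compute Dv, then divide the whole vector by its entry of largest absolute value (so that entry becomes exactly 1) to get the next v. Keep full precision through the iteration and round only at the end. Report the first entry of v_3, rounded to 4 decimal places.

0.5907

Dv0 = (-4.00000, -5.00000); divide by -5.00000 → v1 = (0.80000, 1.00000)
Dv1 = (-1.60000, -8.20000); divide by -8.20000 → v2 = (0.19512, 1.00000)
Dv2 = (-3.41463, -5.78049); divide by -5.78049 → v3 = (0.59072, 1.00000)
Requested entry of v3: -140/-237 = 0.5907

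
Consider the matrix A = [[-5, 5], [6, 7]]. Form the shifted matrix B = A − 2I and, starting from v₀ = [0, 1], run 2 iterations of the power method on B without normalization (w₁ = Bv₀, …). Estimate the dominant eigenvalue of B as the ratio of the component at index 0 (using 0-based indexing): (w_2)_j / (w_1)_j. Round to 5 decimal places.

B = A − 2I has rows (-7, 5); (6, 5)
w1 = Bv₀ = ((-7)·0 + 5·1; 6·0 + 5·1) = (5, 5)
w2 = Bw1 = ((-7)·5 + 5·5; 6·5 + 5·5) = (-10, 55)
Ratio: -10/5 = -2.00000

-2.00000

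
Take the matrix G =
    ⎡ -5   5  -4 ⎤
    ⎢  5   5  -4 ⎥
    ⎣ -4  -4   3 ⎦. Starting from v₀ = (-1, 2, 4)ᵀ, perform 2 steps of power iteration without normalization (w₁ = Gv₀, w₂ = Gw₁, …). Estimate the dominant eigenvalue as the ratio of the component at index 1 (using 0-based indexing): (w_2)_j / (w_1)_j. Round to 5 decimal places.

w1 = Gv₀ = ((-5)·(-1) + 5·2 + (-4)·4; 5·(-1) + 5·2 + (-4)·4; (-4)·(-1) + (-4)·2 + 3·4) = (-1, -11, 8)
w2 = Gw1 = ((-5)·(-1) + 5·(-11) + (-4)·8; 5·(-1) + 5·(-11) + (-4)·8; (-4)·(-1) + (-4)·(-11) + 3·8) = (-82, -92, 72)
Ratio at component: -92 / -11 = 8.36364

λ ≈ 8.36364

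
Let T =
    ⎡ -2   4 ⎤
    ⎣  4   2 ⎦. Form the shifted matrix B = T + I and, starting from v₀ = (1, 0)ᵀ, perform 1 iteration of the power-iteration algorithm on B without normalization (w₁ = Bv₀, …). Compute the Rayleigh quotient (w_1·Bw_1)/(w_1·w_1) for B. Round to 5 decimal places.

B = T + I has rows (-1, 4); (4, 3)
w1 = Bv₀ = ((-1)·1 + 4·0; 4·1 + 3·0) = (-1, 4)
Bw1 = (17, 8)
w1·Bw1 = 15; w1·w1 = 17; μ ≈ 15/17 = 0.88235

μ ≈ 0.88235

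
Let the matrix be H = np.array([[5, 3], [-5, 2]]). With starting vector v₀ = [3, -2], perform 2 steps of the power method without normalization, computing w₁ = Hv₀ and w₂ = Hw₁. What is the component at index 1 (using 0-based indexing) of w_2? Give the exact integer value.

-83

w1 = Hv₀ = (5·3 + 3·(-2); (-5)·3 + 2·(-2)) = (9, -19)
w2 = Hw1 = (5·9 + 3·(-19); (-5)·9 + 2·(-19)) = (-12, -83)
The requested component of w2 is -83.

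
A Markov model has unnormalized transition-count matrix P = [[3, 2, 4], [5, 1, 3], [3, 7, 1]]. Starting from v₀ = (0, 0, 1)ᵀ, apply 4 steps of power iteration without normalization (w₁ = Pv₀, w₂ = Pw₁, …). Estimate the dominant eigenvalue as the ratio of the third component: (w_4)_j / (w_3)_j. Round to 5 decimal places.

9.60993

w1 = Pv₀ = (3·0 + 2·0 + 4·1; 5·0 + 1·0 + 3·1; 3·0 + 7·0 + 1·1) = (4, 3, 1)
w2 = Pw1 = (3·4 + 2·3 + 4·1; 5·4 + 1·3 + 3·1; 3·4 + 7·3 + 1·1) = (22, 26, 34)
w3 = Pw2 = (254, 238, 282)
w4 = Pw3 = (2366, 2354, 2710)
Ratio at component: 2710 / 282 = 9.60993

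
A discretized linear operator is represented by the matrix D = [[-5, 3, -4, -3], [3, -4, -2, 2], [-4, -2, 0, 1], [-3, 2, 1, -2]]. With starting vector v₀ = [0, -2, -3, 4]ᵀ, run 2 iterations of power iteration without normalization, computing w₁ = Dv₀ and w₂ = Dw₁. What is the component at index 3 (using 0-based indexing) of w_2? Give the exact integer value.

100

w1 = Dv₀ = (-6, 22, 8, -15)
w2 = Dw1 = (109, -152, -35, 100)
The requested component of w2 is 100.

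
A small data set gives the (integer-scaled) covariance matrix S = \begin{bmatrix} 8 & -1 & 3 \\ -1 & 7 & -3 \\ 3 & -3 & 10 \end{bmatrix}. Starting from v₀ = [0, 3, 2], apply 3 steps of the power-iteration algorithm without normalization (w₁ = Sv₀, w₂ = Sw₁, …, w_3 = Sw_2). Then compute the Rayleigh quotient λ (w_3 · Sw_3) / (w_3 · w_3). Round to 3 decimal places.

w1 = Sv₀ = (8·0 + (-1)·3 + 3·2; (-1)·0 + 7·3 + (-3)·2; 3·0 + (-3)·3 + 10·2) = (3, 15, 11)
w2 = Sw1 = (8·3 + (-1)·15 + 3·11; (-1)·3 + 7·15 + (-3)·11; 3·3 + (-3)·15 + 10·11) = (42, 69, 74)
w3 = Sw2 = (489, 219, 659)
Sw3 = (5670, -933, 7400)
w3·Sw3 = 489·5670 + 219·(-933) + 659·7400 = 7444903; w3·w3 = 489·489 + 219·219 + 659·659 = 721363
λ ≈ 7444903/721363 = 10.321

λ ≈ 10.321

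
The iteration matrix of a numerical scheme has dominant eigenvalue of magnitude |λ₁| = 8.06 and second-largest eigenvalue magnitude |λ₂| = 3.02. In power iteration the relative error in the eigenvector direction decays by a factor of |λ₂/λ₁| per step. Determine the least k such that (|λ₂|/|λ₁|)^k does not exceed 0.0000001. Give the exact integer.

17

|λ₂/λ₁| = 3.02/8.06 = 0.37469
Need k ≥ ln(0.0000001) / ln(0.37469) = -16.1181 / -0.9817 ≈ 16.419
Smallest integer k satisfying the bound: 17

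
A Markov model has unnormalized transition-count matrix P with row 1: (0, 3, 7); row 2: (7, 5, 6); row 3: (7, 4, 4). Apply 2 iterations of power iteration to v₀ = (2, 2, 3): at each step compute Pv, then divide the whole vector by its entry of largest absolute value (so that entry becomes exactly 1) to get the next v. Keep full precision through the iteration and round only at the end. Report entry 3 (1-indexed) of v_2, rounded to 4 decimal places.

Pv0 = (27.00000, 42.00000, 34.00000); divide by 42.00000 → v1 = (0.64286, 1.00000, 0.80952)
Pv1 = (8.66667, 14.35714, 11.73810); divide by 14.35714 → v2 = (0.60365, 1.00000, 0.81758)
Requested entry of v2: 493/603 = 0.8176

0.8176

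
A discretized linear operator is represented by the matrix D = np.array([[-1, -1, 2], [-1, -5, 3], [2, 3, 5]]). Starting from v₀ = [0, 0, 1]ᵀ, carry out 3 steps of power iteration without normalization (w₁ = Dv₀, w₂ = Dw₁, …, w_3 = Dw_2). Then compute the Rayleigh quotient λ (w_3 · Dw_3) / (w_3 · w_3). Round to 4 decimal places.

w1 = Dv₀ = ((-1)·0 + (-1)·0 + 2·1; (-1)·0 + (-5)·0 + 3·1; 2·0 + 3·0 + 5·1) = (2, 3, 5)
w2 = Dw1 = ((-1)·2 + (-1)·3 + 2·5; (-1)·2 + (-5)·3 + 3·5; 2·2 + 3·3 + 5·5) = (5, -2, 38)
w3 = Dw2 = (73, 119, 194)
Dw3 = (196, -86, 1473)
w3·Dw3 = 73·196 + 119·(-86) + 194·1473 = 289836; w3·w3 = 73·73 + 119·119 + 194·194 = 57126
λ ≈ 289836/57126 = 5.0736

5.0736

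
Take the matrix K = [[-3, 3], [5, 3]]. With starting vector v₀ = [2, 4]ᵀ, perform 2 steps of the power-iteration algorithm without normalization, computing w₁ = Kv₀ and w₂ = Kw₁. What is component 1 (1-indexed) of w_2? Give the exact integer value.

48

w1 = Kv₀ = ((-3)·2 + 3·4; 5·2 + 3·4) = (6, 22)
w2 = Kw1 = ((-3)·6 + 3·22; 5·6 + 3·22) = (48, 96)
The requested component of w2 is 48.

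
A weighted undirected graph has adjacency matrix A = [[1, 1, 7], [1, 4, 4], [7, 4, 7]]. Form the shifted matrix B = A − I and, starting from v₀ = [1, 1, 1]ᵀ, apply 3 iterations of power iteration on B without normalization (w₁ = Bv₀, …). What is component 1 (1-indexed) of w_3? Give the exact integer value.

B = A − I has rows (0, 1, 7); (1, 3, 4); (7, 4, 6)
w1 = Bv₀ = (8, 8, 17)
w2 = Bw1 = (127, 100, 190)
w3 = Bw2 = (1430, 1187, 2429)
Requested component of w3: 1430

1430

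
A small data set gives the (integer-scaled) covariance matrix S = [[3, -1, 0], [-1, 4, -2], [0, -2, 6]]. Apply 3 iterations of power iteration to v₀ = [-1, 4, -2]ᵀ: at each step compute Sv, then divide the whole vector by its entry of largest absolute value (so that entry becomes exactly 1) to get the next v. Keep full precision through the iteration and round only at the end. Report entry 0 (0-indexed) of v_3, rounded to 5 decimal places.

0.20827

Sv0 = (-7.000000, 21.000000, -20.000000); divide by 21.000000 → v1 = (-0.333333, 1.000000, -0.952381)
Sv1 = (-2.000000, 6.238095, -7.714286); divide by -7.714286 → v2 = (0.259259, -0.808642, 1.000000)
Sv2 = (1.586420, -5.493827, 7.617284); divide by 7.617284 → v3 = (0.208266, -0.721232, 1.000000)
Requested entry of v3: -257/-1234 = 0.20827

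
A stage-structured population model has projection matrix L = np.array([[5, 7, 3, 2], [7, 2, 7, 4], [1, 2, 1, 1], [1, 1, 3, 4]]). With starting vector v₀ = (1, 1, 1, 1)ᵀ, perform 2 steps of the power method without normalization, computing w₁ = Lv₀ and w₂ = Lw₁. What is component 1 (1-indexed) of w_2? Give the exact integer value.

258

w1 = Lv₀ = (17, 20, 5, 9)
w2 = Lw1 = (258, 230, 71, 88)
The requested component of w2 is 258.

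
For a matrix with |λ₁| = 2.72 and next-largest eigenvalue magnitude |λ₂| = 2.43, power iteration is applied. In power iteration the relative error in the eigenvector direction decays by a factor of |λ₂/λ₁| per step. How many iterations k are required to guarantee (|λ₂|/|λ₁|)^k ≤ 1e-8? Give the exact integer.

|λ₂/λ₁| = 2.43/2.72 = 0.89338
Need k ≥ ln(1e-8) / ln(0.89338) = -18.4207 / -0.1127 ≈ 163.390
Smallest integer k satisfying the bound: 164

164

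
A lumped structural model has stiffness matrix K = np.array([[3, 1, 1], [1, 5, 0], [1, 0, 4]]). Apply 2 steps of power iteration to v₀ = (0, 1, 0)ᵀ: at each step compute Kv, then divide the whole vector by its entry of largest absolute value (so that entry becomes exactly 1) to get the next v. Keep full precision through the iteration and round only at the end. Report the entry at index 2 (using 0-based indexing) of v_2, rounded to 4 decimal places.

Kv0 = (1.00000, 5.00000, 0.00000); divide by 5.00000 → v1 = (0.20000, 1.00000, 0.00000)
Kv1 = (1.60000, 5.20000, 0.20000); divide by 5.20000 → v2 = (0.30769, 1.00000, 0.03846)
Requested entry of v2: 1/26 = 0.0385

0.0385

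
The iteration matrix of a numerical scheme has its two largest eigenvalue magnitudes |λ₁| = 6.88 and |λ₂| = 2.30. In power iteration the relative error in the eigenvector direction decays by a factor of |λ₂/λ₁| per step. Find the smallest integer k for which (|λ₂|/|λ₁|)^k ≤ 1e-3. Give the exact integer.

|λ₂/λ₁| = 2.30/6.88 = 0.33430
Need k ≥ ln(1e-3) / ln(0.33430) = -6.9078 / -1.0957 ≈ 6.304
Smallest integer k satisfying the bound: 7

7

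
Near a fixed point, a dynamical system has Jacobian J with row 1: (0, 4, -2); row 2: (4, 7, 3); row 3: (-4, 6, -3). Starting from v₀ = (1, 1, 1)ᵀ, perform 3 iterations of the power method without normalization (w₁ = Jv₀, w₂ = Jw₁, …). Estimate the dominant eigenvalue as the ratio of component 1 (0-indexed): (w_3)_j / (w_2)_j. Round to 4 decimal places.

11.5534

w1 = Jv₀ = (2, 14, -1)
w2 = Jw1 = (58, 103, 79)
w3 = Jw2 = (254, 1190, 149)
Ratio at component: 1190 / 103 = 11.5534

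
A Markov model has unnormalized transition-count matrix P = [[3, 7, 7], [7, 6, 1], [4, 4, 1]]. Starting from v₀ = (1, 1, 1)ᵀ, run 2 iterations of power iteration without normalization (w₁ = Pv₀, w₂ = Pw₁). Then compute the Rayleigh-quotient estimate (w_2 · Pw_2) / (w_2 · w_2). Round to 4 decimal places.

λ ≈ 13.9671

w1 = Pv₀ = (3·1 + 7·1 + 7·1; 7·1 + 6·1 + 1·1; 4·1 + 4·1 + 1·1) = (17, 14, 9)
w2 = Pw1 = (3·17 + 7·14 + 7·9; 7·17 + 6·14 + 1·9; 4·17 + 4·14 + 1·9) = (212, 212, 133)
Pw2 = (3051, 2889, 1829)
w2·Pw2 = 212·3051 + 212·2889 + 133·1829 = 1502537; w2·w2 = 212·212 + 212·212 + 133·133 = 107577
λ ≈ 1502537/107577 = 13.9671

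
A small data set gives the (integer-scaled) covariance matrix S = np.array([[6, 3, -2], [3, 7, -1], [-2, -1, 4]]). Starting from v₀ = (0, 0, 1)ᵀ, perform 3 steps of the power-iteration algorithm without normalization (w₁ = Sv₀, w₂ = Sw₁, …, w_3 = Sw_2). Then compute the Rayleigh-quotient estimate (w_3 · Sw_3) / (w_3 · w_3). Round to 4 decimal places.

10.1079

w1 = Sv₀ = (-2, -1, 4)
w2 = Sw1 = (-23, -17, 21)
w3 = Sw2 = (-231, -209, 147)
Sw3 = (-2307, -2303, 1259)
w3·Sw3 = (-231)·(-2307) + (-209)·(-2303) + 147·1259 = 1199317; w3·w3 = (-231)·(-231) + (-209)·(-209) + 147·147 = 118651
λ ≈ 1199317/118651 = 10.1079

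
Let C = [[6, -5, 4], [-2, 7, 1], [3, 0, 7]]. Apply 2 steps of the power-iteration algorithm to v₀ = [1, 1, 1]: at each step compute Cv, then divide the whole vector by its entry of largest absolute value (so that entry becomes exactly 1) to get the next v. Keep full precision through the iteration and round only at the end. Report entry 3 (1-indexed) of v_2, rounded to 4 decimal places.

Cv0 = (5.00000, 6.00000, 10.00000); divide by 10.00000 → v1 = (0.50000, 0.60000, 1.00000)
Cv1 = (4.00000, 4.20000, 8.50000); divide by 8.50000 → v2 = (0.47059, 0.49412, 1.00000)
Requested entry of v2: 85/85 = 1.0000

1.0000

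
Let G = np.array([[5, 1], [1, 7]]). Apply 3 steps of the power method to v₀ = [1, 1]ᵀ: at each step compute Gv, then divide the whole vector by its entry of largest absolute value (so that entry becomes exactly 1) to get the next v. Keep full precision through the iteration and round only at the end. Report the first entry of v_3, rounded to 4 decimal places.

0.5339

Gv0 = (6.00000, 8.00000); divide by 8.00000 → v1 = (0.75000, 1.00000)
Gv1 = (4.75000, 7.75000); divide by 7.75000 → v2 = (0.61290, 1.00000)
Gv2 = (4.06452, 7.61290); divide by 7.61290 → v3 = (0.53390, 1.00000)
Requested entry of v3: 252/472 = 0.5339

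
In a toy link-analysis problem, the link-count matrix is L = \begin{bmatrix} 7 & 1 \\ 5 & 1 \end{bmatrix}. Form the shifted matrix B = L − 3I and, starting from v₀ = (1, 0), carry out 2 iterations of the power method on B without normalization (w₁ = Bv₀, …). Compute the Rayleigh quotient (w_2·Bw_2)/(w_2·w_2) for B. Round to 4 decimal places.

5.2200

B = L − 3I has rows (4, 1); (5, -2)
w1 = Bv₀ = (4·1 + 1·0; 5·1 + (-2)·0) = (4, 5)
w2 = Bw1 = (4·4 + 1·5; 5·4 + (-2)·5) = (21, 10)
Bw2 = (94, 85)
w2·Bw2 = 2824; w2·w2 = 541; μ ≈ 2824/541 = 5.2200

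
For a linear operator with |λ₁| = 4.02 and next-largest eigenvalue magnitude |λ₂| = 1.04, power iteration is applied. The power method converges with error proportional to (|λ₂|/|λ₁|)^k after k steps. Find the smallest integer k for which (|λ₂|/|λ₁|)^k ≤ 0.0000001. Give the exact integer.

12

|λ₂/λ₁| = 1.04/4.02 = 0.25871
Need k ≥ ln(0.0000001) / ln(0.25871) = -16.1181 / -1.3521 ≈ 11.921
Smallest integer k satisfying the bound: 12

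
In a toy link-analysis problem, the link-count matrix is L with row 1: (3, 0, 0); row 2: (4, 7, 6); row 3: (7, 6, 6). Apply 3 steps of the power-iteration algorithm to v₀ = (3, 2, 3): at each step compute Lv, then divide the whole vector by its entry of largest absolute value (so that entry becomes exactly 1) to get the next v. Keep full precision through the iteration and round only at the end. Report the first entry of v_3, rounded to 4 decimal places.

Lv0 = (9.00000, 44.00000, 51.00000); divide by 51.00000 → v1 = (0.17647, 0.86275, 1.00000)
Lv1 = (0.52941, 12.74510, 12.41176); divide by 12.74510 → v2 = (0.04154, 1.00000, 0.97385)
Lv2 = (0.12462, 13.00923, 12.13385); divide by 13.00923 → v3 = (0.00958, 1.00000, 0.93271)
Requested entry of v3: 81/8456 = 0.0096

0.0096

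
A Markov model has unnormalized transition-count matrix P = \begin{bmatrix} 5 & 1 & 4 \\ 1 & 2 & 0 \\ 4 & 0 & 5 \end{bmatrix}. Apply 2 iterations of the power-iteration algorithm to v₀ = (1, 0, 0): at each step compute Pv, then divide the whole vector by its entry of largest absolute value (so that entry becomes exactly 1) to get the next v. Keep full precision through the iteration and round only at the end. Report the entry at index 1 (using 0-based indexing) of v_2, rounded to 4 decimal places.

0.1667

Pv0 = (5.00000, 1.00000, 4.00000); divide by 5.00000 → v1 = (1.00000, 0.20000, 0.80000)
Pv1 = (8.40000, 1.40000, 8.00000); divide by 8.40000 → v2 = (1.00000, 0.16667, 0.95238)
Requested entry of v2: 7/42 = 0.1667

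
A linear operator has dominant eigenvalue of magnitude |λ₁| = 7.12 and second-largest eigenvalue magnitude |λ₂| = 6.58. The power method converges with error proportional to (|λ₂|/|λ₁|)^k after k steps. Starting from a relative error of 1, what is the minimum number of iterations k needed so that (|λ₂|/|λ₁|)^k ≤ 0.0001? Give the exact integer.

117

|λ₂/λ₁| = 6.58/7.12 = 0.92416
Need k ≥ ln(0.0001) / ln(0.92416) = -9.2103 / -0.0789 ≈ 116.774
Smallest integer k satisfying the bound: 117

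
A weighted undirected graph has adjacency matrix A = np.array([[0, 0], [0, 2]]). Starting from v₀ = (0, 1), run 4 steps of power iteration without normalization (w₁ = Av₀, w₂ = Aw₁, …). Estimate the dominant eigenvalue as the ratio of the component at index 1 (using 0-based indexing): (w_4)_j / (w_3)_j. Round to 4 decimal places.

λ ≈ 2.0000

w1 = Av₀ = (0·0 + 0·1; 0·0 + 2·1) = (0, 2)
w2 = Aw1 = (0·0 + 0·2; 0·0 + 2·2) = (0, 4)
w3 = Aw2 = (0, 8)
w4 = Aw3 = (0, 16)
Ratio at component: 16 / 8 = 2.0000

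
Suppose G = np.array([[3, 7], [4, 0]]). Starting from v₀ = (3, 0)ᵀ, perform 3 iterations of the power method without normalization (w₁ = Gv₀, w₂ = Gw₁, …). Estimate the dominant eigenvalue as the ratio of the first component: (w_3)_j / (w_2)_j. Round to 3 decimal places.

w1 = Gv₀ = (9, 12)
w2 = Gw1 = (111, 36)
w3 = Gw2 = (585, 444)
Ratio at component: 585 / 111 = 5.270

5.270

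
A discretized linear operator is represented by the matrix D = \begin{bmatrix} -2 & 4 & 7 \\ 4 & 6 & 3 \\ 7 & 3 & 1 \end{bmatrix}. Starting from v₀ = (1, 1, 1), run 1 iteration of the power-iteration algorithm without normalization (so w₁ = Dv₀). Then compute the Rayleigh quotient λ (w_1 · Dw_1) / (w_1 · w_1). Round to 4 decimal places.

11.1941

w1 = Dv₀ = (9, 13, 11)
Dw1 = (111, 147, 113)
w1·Dw1 = 9·111 + 13·147 + 11·113 = 4153; w1·w1 = 9·9 + 13·13 + 11·11 = 371
λ ≈ 4153/371 = 11.1941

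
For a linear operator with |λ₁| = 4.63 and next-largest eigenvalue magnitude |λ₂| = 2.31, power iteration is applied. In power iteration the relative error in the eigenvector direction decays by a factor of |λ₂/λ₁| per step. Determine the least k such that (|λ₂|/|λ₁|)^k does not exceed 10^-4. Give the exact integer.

|λ₂/λ₁| = 2.31/4.63 = 0.49892
Need k ≥ ln(10^-4) / ln(0.49892) = -9.2103 / -0.6953 ≈ 13.246
Smallest integer k satisfying the bound: 14

14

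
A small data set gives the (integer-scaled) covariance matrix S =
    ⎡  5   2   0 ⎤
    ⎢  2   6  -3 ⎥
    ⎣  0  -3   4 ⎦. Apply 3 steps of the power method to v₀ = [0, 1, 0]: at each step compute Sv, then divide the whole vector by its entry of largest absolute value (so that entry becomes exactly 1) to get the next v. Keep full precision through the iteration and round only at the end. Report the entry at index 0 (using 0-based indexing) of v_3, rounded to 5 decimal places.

0.48598

Sv0 = (2.000000, 6.000000, -3.000000); divide by 6.000000 → v1 = (0.333333, 1.000000, -0.500000)
Sv1 = (3.666667, 8.166667, -5.000000); divide by 8.166667 → v2 = (0.448980, 1.000000, -0.612245)
Sv2 = (4.244898, 8.734694, -5.448980); divide by 8.734694 → v3 = (0.485981, 1.000000, -0.623832)
Requested entry of v3: 208/428 = 0.48598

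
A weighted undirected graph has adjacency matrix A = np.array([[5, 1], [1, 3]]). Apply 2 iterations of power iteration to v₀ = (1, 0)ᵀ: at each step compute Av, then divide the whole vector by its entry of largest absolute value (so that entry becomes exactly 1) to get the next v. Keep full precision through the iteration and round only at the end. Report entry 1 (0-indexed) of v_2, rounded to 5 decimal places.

Av0 = (5.000000, 1.000000); divide by 5.000000 → v1 = (1.000000, 0.200000)
Av1 = (5.200000, 1.600000); divide by 5.200000 → v2 = (1.000000, 0.307692)
Requested entry of v2: 8/26 = 0.30769

0.30769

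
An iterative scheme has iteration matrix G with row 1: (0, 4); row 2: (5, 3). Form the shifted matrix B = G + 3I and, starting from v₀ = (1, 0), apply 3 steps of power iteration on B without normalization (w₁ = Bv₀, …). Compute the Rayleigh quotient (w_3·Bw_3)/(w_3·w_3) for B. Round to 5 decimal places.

9.21697

B = G + 3I has rows (3, 4); (5, 6)
w1 = Bv₀ = (3·1 + 4·0; 5·1 + 6·0) = (3, 5)
w2 = Bw1 = (3·3 + 4·5; 5·3 + 6·5) = (29, 45)
w3 = Bw2 = (267, 415)
Bw3 = (2461, 3825)
w3·Bw3 = 2244462; w3·w3 = 243514; μ ≈ 2244462/243514 = 9.21697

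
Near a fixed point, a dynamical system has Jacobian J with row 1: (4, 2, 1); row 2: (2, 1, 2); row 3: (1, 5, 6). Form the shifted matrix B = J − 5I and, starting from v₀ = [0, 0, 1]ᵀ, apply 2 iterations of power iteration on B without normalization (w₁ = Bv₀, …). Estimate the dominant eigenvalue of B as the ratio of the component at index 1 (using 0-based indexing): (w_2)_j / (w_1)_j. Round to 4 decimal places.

B = J − 5I has rows (-1, 2, 1); (2, -4, 2); (1, 5, 1)
w1 = Bv₀ = ((-1)·0 + 2·0 + 1·1; 2·0 + (-4)·0 + 2·1; 1·0 + 5·0 + 1·1) = (1, 2, 1)
w2 = Bw1 = ((-1)·1 + 2·2 + 1·1; 2·1 + (-4)·2 + 2·1; 1·1 + 5·2 + 1·1) = (4, -4, 12)
Ratio: -4/2 = -2.0000

-2.0000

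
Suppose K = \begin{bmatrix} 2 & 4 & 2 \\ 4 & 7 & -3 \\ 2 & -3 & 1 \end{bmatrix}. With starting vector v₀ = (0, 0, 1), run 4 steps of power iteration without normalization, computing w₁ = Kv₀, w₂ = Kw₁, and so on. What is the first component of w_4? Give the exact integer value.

-708

w1 = Kv₀ = (2·0 + 4·0 + 2·1; 4·0 + 7·0 + (-3)·1; 2·0 + (-3)·0 + 1·1) = (2, -3, 1)
w2 = Kw1 = (2·2 + 4·(-3) + 2·1; 4·2 + 7·(-3) + (-3)·1; 2·2 + (-3)·(-3) + 1·1) = (-6, -16, 14)
w3 = Kw2 = (-48, -178, 50)
w4 = Kw3 = (-708, -1588, 488)
The requested component of w4 is -708.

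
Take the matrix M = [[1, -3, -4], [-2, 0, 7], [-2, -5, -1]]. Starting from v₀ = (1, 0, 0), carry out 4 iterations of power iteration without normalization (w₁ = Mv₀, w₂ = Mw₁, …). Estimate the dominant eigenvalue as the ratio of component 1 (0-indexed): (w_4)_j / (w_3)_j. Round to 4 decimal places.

w1 = Mv₀ = (1·1 + (-3)·0 + (-4)·0; (-2)·1 + 0·0 + 7·0; (-2)·1 + (-5)·0 + (-1)·0) = (1, -2, -2)
w2 = Mw1 = (1·1 + (-3)·(-2) + (-4)·(-2); (-2)·1 + 0·(-2) + 7·(-2); (-2)·1 + (-5)·(-2) + (-1)·(-2)) = (15, -16, 10)
w3 = Mw2 = (23, 40, 40)
w4 = Mw3 = (-257, 234, -286)
Ratio at component: 234 / 40 = 5.8500

5.8500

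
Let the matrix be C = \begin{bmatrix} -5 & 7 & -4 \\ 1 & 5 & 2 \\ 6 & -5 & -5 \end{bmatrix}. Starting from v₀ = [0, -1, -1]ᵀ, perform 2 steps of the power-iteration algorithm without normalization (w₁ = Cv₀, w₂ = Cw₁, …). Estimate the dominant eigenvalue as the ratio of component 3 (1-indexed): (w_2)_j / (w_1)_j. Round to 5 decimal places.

-3.30000

w1 = Cv₀ = (-3, -7, 10)
w2 = Cw1 = (-74, -18, -33)
Ratio at component: -33 / 10 = -3.30000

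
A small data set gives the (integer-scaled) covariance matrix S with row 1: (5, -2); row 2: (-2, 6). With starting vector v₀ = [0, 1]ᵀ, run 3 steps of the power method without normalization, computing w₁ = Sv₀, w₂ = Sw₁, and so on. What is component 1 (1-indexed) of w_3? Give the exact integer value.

-190

w1 = Sv₀ = (-2, 6)
w2 = Sw1 = (-22, 40)
w3 = Sw2 = (-190, 284)
The requested component of w3 is -190.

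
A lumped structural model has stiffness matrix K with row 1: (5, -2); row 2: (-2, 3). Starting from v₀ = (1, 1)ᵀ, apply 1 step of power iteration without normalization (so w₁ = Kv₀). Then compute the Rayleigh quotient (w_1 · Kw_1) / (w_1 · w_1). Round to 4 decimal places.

w1 = Kv₀ = (3, 1)
Kw1 = (13, -3)
w1·Kw1 = 3·13 + 1·(-3) = 36; w1·w1 = 3·3 + 1·1 = 10
λ ≈ 36/10 = 3.6000

λ ≈ 3.6000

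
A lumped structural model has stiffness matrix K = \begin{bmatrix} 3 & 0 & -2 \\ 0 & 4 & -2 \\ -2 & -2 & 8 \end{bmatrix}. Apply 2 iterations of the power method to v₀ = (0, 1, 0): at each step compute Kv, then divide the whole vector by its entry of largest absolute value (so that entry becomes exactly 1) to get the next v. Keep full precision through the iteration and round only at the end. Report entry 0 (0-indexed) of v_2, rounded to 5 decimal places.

Kv0 = (0.000000, 4.000000, -2.000000); divide by 4.000000 → v1 = (0.000000, 1.000000, -0.500000)
Kv1 = (1.000000, 5.000000, -6.000000); divide by -6.000000 → v2 = (-0.166667, -0.833333, 1.000000)
Requested entry of v2: 4/-24 = -0.16667

-0.16667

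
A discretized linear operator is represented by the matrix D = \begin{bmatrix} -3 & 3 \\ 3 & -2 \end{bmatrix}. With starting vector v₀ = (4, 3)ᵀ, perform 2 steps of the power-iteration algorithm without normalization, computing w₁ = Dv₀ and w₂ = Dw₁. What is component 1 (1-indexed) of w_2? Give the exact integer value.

27

w1 = Dv₀ = ((-3)·4 + 3·3; 3·4 + (-2)·3) = (-3, 6)
w2 = Dw1 = ((-3)·(-3) + 3·6; 3·(-3) + (-2)·6) = (27, -21)
The requested component of w2 is 27.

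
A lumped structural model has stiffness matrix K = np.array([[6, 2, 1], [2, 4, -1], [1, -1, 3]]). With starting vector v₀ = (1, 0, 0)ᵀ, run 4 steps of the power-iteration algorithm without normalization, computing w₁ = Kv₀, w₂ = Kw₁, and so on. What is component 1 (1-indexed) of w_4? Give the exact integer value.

w1 = Kv₀ = (6·1 + 2·0 + 1·0; 2·1 + 4·0 + (-1)·0; 1·1 + (-1)·0 + 3·0) = (6, 2, 1)
w2 = Kw1 = (6·6 + 2·2 + 1·1; 2·6 + 4·2 + (-1)·1; 1·6 + (-1)·2 + 3·1) = (41, 19, 7)
w3 = Kw2 = (291, 151, 43)
w4 = Kw3 = (2091, 1143, 269)
The requested component of w4 is 2091.

2091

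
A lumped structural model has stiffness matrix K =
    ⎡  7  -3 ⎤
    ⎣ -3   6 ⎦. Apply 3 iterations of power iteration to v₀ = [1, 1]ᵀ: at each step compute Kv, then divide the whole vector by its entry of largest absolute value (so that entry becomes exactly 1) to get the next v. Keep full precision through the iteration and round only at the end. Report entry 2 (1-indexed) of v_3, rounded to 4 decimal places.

-0.1826

Kv0 = (4.00000, 3.00000); divide by 4.00000 → v1 = (1.00000, 0.75000)
Kv1 = (4.75000, 1.50000); divide by 4.75000 → v2 = (1.00000, 0.31579)
Kv2 = (6.05263, -1.10526); divide by 6.05263 → v3 = (1.00000, -0.18261)
Requested entry of v3: -21/115 = -0.1826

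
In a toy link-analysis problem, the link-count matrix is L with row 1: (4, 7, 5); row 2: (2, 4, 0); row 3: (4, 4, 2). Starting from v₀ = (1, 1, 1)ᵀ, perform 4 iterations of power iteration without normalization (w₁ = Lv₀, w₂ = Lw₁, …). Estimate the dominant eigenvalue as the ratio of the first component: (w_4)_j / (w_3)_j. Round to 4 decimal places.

w1 = Lv₀ = (4·1 + 7·1 + 5·1; 2·1 + 4·1 + 0·1; 4·1 + 4·1 + 2·1) = (16, 6, 10)
w2 = Lw1 = (4·16 + 7·6 + 5·10; 2·16 + 4·6 + 0·10; 4·16 + 4·6 + 2·10) = (156, 56, 108)
w3 = Lw2 = (1556, 536, 1064)
w4 = Lw3 = (15296, 5256, 10496)
Ratio at component: 15296 / 1556 = 9.8303

9.8303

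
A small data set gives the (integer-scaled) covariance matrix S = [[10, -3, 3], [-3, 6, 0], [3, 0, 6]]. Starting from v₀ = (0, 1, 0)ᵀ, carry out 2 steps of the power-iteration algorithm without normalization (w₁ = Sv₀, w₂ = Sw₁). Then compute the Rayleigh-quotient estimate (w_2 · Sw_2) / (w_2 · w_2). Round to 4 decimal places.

11.6163

w1 = Sv₀ = (-3, 6, 0)
w2 = Sw1 = (-48, 45, -9)
Sw2 = (-642, 414, -198)
w2·Sw2 = (-48)·(-642) + 45·414 + (-9)·(-198) = 51228; w2·w2 = (-48)·(-48) + 45·45 + (-9)·(-9) = 4410
λ ≈ 51228/4410 = 11.6163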